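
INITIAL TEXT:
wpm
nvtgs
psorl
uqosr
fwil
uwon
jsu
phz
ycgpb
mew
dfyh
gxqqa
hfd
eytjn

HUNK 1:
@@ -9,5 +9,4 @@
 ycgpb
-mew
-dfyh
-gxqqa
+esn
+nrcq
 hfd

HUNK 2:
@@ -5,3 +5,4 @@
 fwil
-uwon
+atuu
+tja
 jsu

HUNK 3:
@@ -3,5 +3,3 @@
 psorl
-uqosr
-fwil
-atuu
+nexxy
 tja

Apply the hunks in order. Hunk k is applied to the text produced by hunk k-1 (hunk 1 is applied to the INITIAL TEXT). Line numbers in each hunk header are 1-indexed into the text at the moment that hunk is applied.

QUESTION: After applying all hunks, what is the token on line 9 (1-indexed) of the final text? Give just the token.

Hunk 1: at line 9 remove [mew,dfyh,gxqqa] add [esn,nrcq] -> 13 lines: wpm nvtgs psorl uqosr fwil uwon jsu phz ycgpb esn nrcq hfd eytjn
Hunk 2: at line 5 remove [uwon] add [atuu,tja] -> 14 lines: wpm nvtgs psorl uqosr fwil atuu tja jsu phz ycgpb esn nrcq hfd eytjn
Hunk 3: at line 3 remove [uqosr,fwil,atuu] add [nexxy] -> 12 lines: wpm nvtgs psorl nexxy tja jsu phz ycgpb esn nrcq hfd eytjn
Final line 9: esn

Answer: esn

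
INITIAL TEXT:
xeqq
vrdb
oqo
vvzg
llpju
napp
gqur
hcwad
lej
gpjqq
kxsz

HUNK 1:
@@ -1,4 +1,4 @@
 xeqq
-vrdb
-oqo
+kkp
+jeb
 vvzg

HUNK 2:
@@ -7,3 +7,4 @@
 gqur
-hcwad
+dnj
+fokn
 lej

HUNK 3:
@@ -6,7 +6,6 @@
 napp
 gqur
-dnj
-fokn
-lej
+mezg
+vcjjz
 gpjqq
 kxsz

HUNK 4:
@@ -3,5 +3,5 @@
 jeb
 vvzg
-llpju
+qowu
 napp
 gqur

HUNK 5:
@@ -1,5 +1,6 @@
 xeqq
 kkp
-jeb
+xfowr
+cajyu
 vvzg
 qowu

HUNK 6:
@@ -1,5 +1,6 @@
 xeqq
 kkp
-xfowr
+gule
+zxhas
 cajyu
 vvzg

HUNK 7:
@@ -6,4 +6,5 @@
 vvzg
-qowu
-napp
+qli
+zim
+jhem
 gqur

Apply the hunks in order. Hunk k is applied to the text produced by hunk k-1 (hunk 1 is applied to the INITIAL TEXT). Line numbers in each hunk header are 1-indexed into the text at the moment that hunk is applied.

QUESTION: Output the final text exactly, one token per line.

Answer: xeqq
kkp
gule
zxhas
cajyu
vvzg
qli
zim
jhem
gqur
mezg
vcjjz
gpjqq
kxsz

Derivation:
Hunk 1: at line 1 remove [vrdb,oqo] add [kkp,jeb] -> 11 lines: xeqq kkp jeb vvzg llpju napp gqur hcwad lej gpjqq kxsz
Hunk 2: at line 7 remove [hcwad] add [dnj,fokn] -> 12 lines: xeqq kkp jeb vvzg llpju napp gqur dnj fokn lej gpjqq kxsz
Hunk 3: at line 6 remove [dnj,fokn,lej] add [mezg,vcjjz] -> 11 lines: xeqq kkp jeb vvzg llpju napp gqur mezg vcjjz gpjqq kxsz
Hunk 4: at line 3 remove [llpju] add [qowu] -> 11 lines: xeqq kkp jeb vvzg qowu napp gqur mezg vcjjz gpjqq kxsz
Hunk 5: at line 1 remove [jeb] add [xfowr,cajyu] -> 12 lines: xeqq kkp xfowr cajyu vvzg qowu napp gqur mezg vcjjz gpjqq kxsz
Hunk 6: at line 1 remove [xfowr] add [gule,zxhas] -> 13 lines: xeqq kkp gule zxhas cajyu vvzg qowu napp gqur mezg vcjjz gpjqq kxsz
Hunk 7: at line 6 remove [qowu,napp] add [qli,zim,jhem] -> 14 lines: xeqq kkp gule zxhas cajyu vvzg qli zim jhem gqur mezg vcjjz gpjqq kxsz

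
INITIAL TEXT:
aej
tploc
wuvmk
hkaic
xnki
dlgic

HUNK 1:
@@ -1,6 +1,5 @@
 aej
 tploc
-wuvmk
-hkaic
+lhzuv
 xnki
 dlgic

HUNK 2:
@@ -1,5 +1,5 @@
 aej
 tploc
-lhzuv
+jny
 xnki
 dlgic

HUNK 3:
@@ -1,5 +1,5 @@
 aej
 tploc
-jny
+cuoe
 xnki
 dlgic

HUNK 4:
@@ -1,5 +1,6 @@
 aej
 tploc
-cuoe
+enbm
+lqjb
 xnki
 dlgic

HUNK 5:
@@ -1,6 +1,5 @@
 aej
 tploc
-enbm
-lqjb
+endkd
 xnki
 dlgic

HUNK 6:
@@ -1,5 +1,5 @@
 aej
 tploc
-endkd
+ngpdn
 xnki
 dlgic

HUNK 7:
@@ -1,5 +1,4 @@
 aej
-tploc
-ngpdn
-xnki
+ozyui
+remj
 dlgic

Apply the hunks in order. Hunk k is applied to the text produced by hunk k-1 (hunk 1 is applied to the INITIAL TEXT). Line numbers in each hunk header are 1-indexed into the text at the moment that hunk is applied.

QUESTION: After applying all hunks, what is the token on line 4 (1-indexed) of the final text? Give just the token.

Answer: dlgic

Derivation:
Hunk 1: at line 1 remove [wuvmk,hkaic] add [lhzuv] -> 5 lines: aej tploc lhzuv xnki dlgic
Hunk 2: at line 1 remove [lhzuv] add [jny] -> 5 lines: aej tploc jny xnki dlgic
Hunk 3: at line 1 remove [jny] add [cuoe] -> 5 lines: aej tploc cuoe xnki dlgic
Hunk 4: at line 1 remove [cuoe] add [enbm,lqjb] -> 6 lines: aej tploc enbm lqjb xnki dlgic
Hunk 5: at line 1 remove [enbm,lqjb] add [endkd] -> 5 lines: aej tploc endkd xnki dlgic
Hunk 6: at line 1 remove [endkd] add [ngpdn] -> 5 lines: aej tploc ngpdn xnki dlgic
Hunk 7: at line 1 remove [tploc,ngpdn,xnki] add [ozyui,remj] -> 4 lines: aej ozyui remj dlgic
Final line 4: dlgic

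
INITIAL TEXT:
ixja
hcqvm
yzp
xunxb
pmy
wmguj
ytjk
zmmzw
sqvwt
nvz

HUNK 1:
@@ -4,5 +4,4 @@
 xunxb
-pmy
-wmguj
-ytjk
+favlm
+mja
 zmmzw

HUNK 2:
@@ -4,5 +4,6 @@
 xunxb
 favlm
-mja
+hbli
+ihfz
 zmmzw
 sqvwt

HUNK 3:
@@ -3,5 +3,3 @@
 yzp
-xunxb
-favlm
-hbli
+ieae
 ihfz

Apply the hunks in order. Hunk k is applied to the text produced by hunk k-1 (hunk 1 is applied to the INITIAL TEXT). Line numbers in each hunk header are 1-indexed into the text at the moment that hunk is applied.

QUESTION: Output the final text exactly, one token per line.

Hunk 1: at line 4 remove [pmy,wmguj,ytjk] add [favlm,mja] -> 9 lines: ixja hcqvm yzp xunxb favlm mja zmmzw sqvwt nvz
Hunk 2: at line 4 remove [mja] add [hbli,ihfz] -> 10 lines: ixja hcqvm yzp xunxb favlm hbli ihfz zmmzw sqvwt nvz
Hunk 3: at line 3 remove [xunxb,favlm,hbli] add [ieae] -> 8 lines: ixja hcqvm yzp ieae ihfz zmmzw sqvwt nvz

Answer: ixja
hcqvm
yzp
ieae
ihfz
zmmzw
sqvwt
nvz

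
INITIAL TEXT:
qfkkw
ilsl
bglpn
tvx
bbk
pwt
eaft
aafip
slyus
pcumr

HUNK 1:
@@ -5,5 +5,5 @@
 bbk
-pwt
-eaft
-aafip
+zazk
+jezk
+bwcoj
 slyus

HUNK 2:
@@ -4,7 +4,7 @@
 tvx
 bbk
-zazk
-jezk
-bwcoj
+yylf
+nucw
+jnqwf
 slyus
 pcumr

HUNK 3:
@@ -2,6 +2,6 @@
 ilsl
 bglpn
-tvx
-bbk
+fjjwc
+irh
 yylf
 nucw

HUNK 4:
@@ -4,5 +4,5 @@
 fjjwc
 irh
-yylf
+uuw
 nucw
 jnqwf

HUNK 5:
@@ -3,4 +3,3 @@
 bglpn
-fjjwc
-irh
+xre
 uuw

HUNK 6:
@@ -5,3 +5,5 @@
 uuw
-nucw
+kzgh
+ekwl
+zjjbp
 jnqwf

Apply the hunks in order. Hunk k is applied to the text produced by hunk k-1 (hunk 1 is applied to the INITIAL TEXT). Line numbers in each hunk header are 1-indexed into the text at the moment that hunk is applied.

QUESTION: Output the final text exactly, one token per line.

Hunk 1: at line 5 remove [pwt,eaft,aafip] add [zazk,jezk,bwcoj] -> 10 lines: qfkkw ilsl bglpn tvx bbk zazk jezk bwcoj slyus pcumr
Hunk 2: at line 4 remove [zazk,jezk,bwcoj] add [yylf,nucw,jnqwf] -> 10 lines: qfkkw ilsl bglpn tvx bbk yylf nucw jnqwf slyus pcumr
Hunk 3: at line 2 remove [tvx,bbk] add [fjjwc,irh] -> 10 lines: qfkkw ilsl bglpn fjjwc irh yylf nucw jnqwf slyus pcumr
Hunk 4: at line 4 remove [yylf] add [uuw] -> 10 lines: qfkkw ilsl bglpn fjjwc irh uuw nucw jnqwf slyus pcumr
Hunk 5: at line 3 remove [fjjwc,irh] add [xre] -> 9 lines: qfkkw ilsl bglpn xre uuw nucw jnqwf slyus pcumr
Hunk 6: at line 5 remove [nucw] add [kzgh,ekwl,zjjbp] -> 11 lines: qfkkw ilsl bglpn xre uuw kzgh ekwl zjjbp jnqwf slyus pcumr

Answer: qfkkw
ilsl
bglpn
xre
uuw
kzgh
ekwl
zjjbp
jnqwf
slyus
pcumr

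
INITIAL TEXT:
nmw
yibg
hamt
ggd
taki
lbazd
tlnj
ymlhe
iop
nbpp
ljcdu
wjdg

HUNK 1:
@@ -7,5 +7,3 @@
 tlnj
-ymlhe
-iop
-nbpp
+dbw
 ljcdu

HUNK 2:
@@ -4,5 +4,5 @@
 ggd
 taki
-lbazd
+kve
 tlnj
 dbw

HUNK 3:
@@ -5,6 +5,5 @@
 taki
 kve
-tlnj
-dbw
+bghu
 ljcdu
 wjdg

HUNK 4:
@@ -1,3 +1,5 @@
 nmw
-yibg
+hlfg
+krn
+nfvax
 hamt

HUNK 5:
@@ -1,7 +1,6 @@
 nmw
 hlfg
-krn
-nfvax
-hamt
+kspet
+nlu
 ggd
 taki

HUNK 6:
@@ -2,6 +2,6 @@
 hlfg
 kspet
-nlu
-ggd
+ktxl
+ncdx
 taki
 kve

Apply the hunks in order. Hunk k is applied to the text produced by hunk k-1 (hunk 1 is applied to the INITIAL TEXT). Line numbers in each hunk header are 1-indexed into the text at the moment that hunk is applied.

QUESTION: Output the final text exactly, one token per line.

Hunk 1: at line 7 remove [ymlhe,iop,nbpp] add [dbw] -> 10 lines: nmw yibg hamt ggd taki lbazd tlnj dbw ljcdu wjdg
Hunk 2: at line 4 remove [lbazd] add [kve] -> 10 lines: nmw yibg hamt ggd taki kve tlnj dbw ljcdu wjdg
Hunk 3: at line 5 remove [tlnj,dbw] add [bghu] -> 9 lines: nmw yibg hamt ggd taki kve bghu ljcdu wjdg
Hunk 4: at line 1 remove [yibg] add [hlfg,krn,nfvax] -> 11 lines: nmw hlfg krn nfvax hamt ggd taki kve bghu ljcdu wjdg
Hunk 5: at line 1 remove [krn,nfvax,hamt] add [kspet,nlu] -> 10 lines: nmw hlfg kspet nlu ggd taki kve bghu ljcdu wjdg
Hunk 6: at line 2 remove [nlu,ggd] add [ktxl,ncdx] -> 10 lines: nmw hlfg kspet ktxl ncdx taki kve bghu ljcdu wjdg

Answer: nmw
hlfg
kspet
ktxl
ncdx
taki
kve
bghu
ljcdu
wjdg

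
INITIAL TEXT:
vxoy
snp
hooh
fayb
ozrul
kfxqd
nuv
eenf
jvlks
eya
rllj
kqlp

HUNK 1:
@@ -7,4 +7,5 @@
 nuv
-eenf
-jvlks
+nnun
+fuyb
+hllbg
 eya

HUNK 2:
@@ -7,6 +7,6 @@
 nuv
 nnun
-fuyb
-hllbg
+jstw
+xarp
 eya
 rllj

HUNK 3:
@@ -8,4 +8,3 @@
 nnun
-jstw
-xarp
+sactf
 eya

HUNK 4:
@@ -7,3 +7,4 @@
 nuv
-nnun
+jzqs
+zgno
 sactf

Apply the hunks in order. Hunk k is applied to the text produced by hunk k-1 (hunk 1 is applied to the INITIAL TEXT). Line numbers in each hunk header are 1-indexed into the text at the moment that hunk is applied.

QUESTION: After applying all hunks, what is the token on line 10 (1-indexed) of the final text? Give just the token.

Answer: sactf

Derivation:
Hunk 1: at line 7 remove [eenf,jvlks] add [nnun,fuyb,hllbg] -> 13 lines: vxoy snp hooh fayb ozrul kfxqd nuv nnun fuyb hllbg eya rllj kqlp
Hunk 2: at line 7 remove [fuyb,hllbg] add [jstw,xarp] -> 13 lines: vxoy snp hooh fayb ozrul kfxqd nuv nnun jstw xarp eya rllj kqlp
Hunk 3: at line 8 remove [jstw,xarp] add [sactf] -> 12 lines: vxoy snp hooh fayb ozrul kfxqd nuv nnun sactf eya rllj kqlp
Hunk 4: at line 7 remove [nnun] add [jzqs,zgno] -> 13 lines: vxoy snp hooh fayb ozrul kfxqd nuv jzqs zgno sactf eya rllj kqlp
Final line 10: sactf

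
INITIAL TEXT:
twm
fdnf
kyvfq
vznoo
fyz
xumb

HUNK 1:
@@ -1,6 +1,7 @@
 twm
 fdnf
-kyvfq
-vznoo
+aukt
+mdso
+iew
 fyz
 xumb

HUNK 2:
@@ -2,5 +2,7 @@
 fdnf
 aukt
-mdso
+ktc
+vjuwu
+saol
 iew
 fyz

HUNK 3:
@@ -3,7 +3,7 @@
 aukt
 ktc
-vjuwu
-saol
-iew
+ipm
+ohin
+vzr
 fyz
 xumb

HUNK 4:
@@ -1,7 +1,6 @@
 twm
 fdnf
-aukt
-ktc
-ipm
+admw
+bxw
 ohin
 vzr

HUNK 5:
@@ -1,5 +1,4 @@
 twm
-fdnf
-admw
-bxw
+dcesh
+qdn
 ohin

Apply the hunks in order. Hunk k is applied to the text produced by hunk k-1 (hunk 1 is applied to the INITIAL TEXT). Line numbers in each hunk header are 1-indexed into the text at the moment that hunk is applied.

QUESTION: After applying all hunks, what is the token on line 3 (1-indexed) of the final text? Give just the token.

Answer: qdn

Derivation:
Hunk 1: at line 1 remove [kyvfq,vznoo] add [aukt,mdso,iew] -> 7 lines: twm fdnf aukt mdso iew fyz xumb
Hunk 2: at line 2 remove [mdso] add [ktc,vjuwu,saol] -> 9 lines: twm fdnf aukt ktc vjuwu saol iew fyz xumb
Hunk 3: at line 3 remove [vjuwu,saol,iew] add [ipm,ohin,vzr] -> 9 lines: twm fdnf aukt ktc ipm ohin vzr fyz xumb
Hunk 4: at line 1 remove [aukt,ktc,ipm] add [admw,bxw] -> 8 lines: twm fdnf admw bxw ohin vzr fyz xumb
Hunk 5: at line 1 remove [fdnf,admw,bxw] add [dcesh,qdn] -> 7 lines: twm dcesh qdn ohin vzr fyz xumb
Final line 3: qdn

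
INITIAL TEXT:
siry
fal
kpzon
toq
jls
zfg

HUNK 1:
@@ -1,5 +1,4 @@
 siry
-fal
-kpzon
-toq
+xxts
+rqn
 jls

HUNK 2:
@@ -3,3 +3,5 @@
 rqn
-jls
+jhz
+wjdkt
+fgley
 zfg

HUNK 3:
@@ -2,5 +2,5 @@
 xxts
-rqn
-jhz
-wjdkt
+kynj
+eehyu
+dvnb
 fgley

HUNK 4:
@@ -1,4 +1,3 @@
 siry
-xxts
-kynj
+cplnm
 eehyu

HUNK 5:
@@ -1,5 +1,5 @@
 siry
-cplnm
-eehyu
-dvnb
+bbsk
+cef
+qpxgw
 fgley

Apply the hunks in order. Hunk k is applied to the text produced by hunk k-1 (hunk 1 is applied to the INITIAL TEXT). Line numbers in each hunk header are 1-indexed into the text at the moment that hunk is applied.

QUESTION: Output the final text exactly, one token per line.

Answer: siry
bbsk
cef
qpxgw
fgley
zfg

Derivation:
Hunk 1: at line 1 remove [fal,kpzon,toq] add [xxts,rqn] -> 5 lines: siry xxts rqn jls zfg
Hunk 2: at line 3 remove [jls] add [jhz,wjdkt,fgley] -> 7 lines: siry xxts rqn jhz wjdkt fgley zfg
Hunk 3: at line 2 remove [rqn,jhz,wjdkt] add [kynj,eehyu,dvnb] -> 7 lines: siry xxts kynj eehyu dvnb fgley zfg
Hunk 4: at line 1 remove [xxts,kynj] add [cplnm] -> 6 lines: siry cplnm eehyu dvnb fgley zfg
Hunk 5: at line 1 remove [cplnm,eehyu,dvnb] add [bbsk,cef,qpxgw] -> 6 lines: siry bbsk cef qpxgw fgley zfg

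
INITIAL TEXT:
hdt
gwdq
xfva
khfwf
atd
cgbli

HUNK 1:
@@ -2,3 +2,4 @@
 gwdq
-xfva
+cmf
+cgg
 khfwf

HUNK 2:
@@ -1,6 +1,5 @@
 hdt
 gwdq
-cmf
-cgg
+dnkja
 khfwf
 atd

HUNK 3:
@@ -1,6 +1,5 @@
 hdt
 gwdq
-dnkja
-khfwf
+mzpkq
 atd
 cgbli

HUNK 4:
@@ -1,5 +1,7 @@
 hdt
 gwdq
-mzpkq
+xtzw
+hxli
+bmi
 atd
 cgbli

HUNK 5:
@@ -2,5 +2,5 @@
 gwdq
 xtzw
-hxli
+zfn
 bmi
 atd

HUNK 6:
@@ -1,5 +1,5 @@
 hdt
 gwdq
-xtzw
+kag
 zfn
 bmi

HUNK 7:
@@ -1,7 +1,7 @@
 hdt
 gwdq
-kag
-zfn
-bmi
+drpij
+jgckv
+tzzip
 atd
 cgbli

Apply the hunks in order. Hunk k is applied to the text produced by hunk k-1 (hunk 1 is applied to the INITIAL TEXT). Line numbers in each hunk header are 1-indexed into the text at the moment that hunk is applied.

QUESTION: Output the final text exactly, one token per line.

Hunk 1: at line 2 remove [xfva] add [cmf,cgg] -> 7 lines: hdt gwdq cmf cgg khfwf atd cgbli
Hunk 2: at line 1 remove [cmf,cgg] add [dnkja] -> 6 lines: hdt gwdq dnkja khfwf atd cgbli
Hunk 3: at line 1 remove [dnkja,khfwf] add [mzpkq] -> 5 lines: hdt gwdq mzpkq atd cgbli
Hunk 4: at line 1 remove [mzpkq] add [xtzw,hxli,bmi] -> 7 lines: hdt gwdq xtzw hxli bmi atd cgbli
Hunk 5: at line 2 remove [hxli] add [zfn] -> 7 lines: hdt gwdq xtzw zfn bmi atd cgbli
Hunk 6: at line 1 remove [xtzw] add [kag] -> 7 lines: hdt gwdq kag zfn bmi atd cgbli
Hunk 7: at line 1 remove [kag,zfn,bmi] add [drpij,jgckv,tzzip] -> 7 lines: hdt gwdq drpij jgckv tzzip atd cgbli

Answer: hdt
gwdq
drpij
jgckv
tzzip
atd
cgbli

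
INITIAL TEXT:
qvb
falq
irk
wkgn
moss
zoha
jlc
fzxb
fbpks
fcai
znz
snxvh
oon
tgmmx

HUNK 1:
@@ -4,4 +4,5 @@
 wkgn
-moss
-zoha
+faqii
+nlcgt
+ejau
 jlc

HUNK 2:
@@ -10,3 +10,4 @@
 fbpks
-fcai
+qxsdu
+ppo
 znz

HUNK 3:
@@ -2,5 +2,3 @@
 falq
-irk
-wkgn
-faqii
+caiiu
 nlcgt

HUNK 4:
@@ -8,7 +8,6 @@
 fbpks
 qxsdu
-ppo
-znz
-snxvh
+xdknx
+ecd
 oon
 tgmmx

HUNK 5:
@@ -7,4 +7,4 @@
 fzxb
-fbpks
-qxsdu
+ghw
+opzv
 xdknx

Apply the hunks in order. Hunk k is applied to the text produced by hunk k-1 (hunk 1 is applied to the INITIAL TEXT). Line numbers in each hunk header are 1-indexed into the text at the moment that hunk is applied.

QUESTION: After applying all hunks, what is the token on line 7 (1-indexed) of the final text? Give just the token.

Answer: fzxb

Derivation:
Hunk 1: at line 4 remove [moss,zoha] add [faqii,nlcgt,ejau] -> 15 lines: qvb falq irk wkgn faqii nlcgt ejau jlc fzxb fbpks fcai znz snxvh oon tgmmx
Hunk 2: at line 10 remove [fcai] add [qxsdu,ppo] -> 16 lines: qvb falq irk wkgn faqii nlcgt ejau jlc fzxb fbpks qxsdu ppo znz snxvh oon tgmmx
Hunk 3: at line 2 remove [irk,wkgn,faqii] add [caiiu] -> 14 lines: qvb falq caiiu nlcgt ejau jlc fzxb fbpks qxsdu ppo znz snxvh oon tgmmx
Hunk 4: at line 8 remove [ppo,znz,snxvh] add [xdknx,ecd] -> 13 lines: qvb falq caiiu nlcgt ejau jlc fzxb fbpks qxsdu xdknx ecd oon tgmmx
Hunk 5: at line 7 remove [fbpks,qxsdu] add [ghw,opzv] -> 13 lines: qvb falq caiiu nlcgt ejau jlc fzxb ghw opzv xdknx ecd oon tgmmx
Final line 7: fzxb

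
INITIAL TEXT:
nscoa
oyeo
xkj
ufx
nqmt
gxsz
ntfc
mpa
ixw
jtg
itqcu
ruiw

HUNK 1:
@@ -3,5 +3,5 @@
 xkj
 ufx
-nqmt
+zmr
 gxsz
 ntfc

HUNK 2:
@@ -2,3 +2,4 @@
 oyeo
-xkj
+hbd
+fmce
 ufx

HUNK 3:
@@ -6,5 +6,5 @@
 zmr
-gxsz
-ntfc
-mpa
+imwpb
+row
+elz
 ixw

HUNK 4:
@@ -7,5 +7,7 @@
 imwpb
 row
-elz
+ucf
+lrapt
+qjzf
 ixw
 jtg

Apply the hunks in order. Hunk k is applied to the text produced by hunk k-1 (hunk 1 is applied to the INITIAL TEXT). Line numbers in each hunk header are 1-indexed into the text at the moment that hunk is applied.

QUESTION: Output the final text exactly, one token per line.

Answer: nscoa
oyeo
hbd
fmce
ufx
zmr
imwpb
row
ucf
lrapt
qjzf
ixw
jtg
itqcu
ruiw

Derivation:
Hunk 1: at line 3 remove [nqmt] add [zmr] -> 12 lines: nscoa oyeo xkj ufx zmr gxsz ntfc mpa ixw jtg itqcu ruiw
Hunk 2: at line 2 remove [xkj] add [hbd,fmce] -> 13 lines: nscoa oyeo hbd fmce ufx zmr gxsz ntfc mpa ixw jtg itqcu ruiw
Hunk 3: at line 6 remove [gxsz,ntfc,mpa] add [imwpb,row,elz] -> 13 lines: nscoa oyeo hbd fmce ufx zmr imwpb row elz ixw jtg itqcu ruiw
Hunk 4: at line 7 remove [elz] add [ucf,lrapt,qjzf] -> 15 lines: nscoa oyeo hbd fmce ufx zmr imwpb row ucf lrapt qjzf ixw jtg itqcu ruiw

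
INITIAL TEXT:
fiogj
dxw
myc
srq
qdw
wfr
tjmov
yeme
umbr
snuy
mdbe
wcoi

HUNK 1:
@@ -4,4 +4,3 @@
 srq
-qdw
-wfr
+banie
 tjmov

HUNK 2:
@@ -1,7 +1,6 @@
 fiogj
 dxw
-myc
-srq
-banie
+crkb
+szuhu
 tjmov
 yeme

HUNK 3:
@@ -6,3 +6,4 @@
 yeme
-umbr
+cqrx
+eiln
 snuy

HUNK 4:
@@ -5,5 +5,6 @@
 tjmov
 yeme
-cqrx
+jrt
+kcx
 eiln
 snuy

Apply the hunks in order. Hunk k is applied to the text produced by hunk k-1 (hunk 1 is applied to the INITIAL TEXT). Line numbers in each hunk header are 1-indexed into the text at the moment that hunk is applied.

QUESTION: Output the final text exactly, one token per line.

Hunk 1: at line 4 remove [qdw,wfr] add [banie] -> 11 lines: fiogj dxw myc srq banie tjmov yeme umbr snuy mdbe wcoi
Hunk 2: at line 1 remove [myc,srq,banie] add [crkb,szuhu] -> 10 lines: fiogj dxw crkb szuhu tjmov yeme umbr snuy mdbe wcoi
Hunk 3: at line 6 remove [umbr] add [cqrx,eiln] -> 11 lines: fiogj dxw crkb szuhu tjmov yeme cqrx eiln snuy mdbe wcoi
Hunk 4: at line 5 remove [cqrx] add [jrt,kcx] -> 12 lines: fiogj dxw crkb szuhu tjmov yeme jrt kcx eiln snuy mdbe wcoi

Answer: fiogj
dxw
crkb
szuhu
tjmov
yeme
jrt
kcx
eiln
snuy
mdbe
wcoi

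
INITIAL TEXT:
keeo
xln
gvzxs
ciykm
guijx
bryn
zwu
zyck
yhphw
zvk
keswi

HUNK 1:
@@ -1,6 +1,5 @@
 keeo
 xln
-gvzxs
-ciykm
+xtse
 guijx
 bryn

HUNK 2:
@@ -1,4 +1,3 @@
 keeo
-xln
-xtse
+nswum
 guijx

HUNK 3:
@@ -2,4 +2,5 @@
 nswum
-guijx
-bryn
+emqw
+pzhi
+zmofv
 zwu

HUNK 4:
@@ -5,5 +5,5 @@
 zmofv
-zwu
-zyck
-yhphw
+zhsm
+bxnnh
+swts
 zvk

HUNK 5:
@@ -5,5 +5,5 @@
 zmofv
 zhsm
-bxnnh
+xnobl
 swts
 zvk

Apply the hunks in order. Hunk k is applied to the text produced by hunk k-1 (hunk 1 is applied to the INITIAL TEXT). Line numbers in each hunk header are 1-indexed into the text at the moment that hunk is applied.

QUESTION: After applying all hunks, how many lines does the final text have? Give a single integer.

Hunk 1: at line 1 remove [gvzxs,ciykm] add [xtse] -> 10 lines: keeo xln xtse guijx bryn zwu zyck yhphw zvk keswi
Hunk 2: at line 1 remove [xln,xtse] add [nswum] -> 9 lines: keeo nswum guijx bryn zwu zyck yhphw zvk keswi
Hunk 3: at line 2 remove [guijx,bryn] add [emqw,pzhi,zmofv] -> 10 lines: keeo nswum emqw pzhi zmofv zwu zyck yhphw zvk keswi
Hunk 4: at line 5 remove [zwu,zyck,yhphw] add [zhsm,bxnnh,swts] -> 10 lines: keeo nswum emqw pzhi zmofv zhsm bxnnh swts zvk keswi
Hunk 5: at line 5 remove [bxnnh] add [xnobl] -> 10 lines: keeo nswum emqw pzhi zmofv zhsm xnobl swts zvk keswi
Final line count: 10

Answer: 10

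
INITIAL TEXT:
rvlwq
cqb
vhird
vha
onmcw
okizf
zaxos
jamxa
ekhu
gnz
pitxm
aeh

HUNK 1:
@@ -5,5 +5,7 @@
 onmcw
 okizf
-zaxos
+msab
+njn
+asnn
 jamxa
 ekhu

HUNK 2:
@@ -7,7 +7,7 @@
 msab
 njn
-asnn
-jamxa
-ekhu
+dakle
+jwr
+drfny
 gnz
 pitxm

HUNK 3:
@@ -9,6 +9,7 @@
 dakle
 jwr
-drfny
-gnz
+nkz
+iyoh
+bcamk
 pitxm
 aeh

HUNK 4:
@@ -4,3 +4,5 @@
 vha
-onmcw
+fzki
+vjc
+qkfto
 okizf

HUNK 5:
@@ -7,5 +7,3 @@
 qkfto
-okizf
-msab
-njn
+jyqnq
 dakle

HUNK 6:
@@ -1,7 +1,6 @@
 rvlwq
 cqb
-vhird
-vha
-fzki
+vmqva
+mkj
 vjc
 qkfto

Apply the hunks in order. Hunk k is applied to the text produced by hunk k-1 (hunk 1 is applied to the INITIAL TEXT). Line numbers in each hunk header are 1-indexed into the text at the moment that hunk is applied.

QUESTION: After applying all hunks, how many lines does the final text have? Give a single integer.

Answer: 14

Derivation:
Hunk 1: at line 5 remove [zaxos] add [msab,njn,asnn] -> 14 lines: rvlwq cqb vhird vha onmcw okizf msab njn asnn jamxa ekhu gnz pitxm aeh
Hunk 2: at line 7 remove [asnn,jamxa,ekhu] add [dakle,jwr,drfny] -> 14 lines: rvlwq cqb vhird vha onmcw okizf msab njn dakle jwr drfny gnz pitxm aeh
Hunk 3: at line 9 remove [drfny,gnz] add [nkz,iyoh,bcamk] -> 15 lines: rvlwq cqb vhird vha onmcw okizf msab njn dakle jwr nkz iyoh bcamk pitxm aeh
Hunk 4: at line 4 remove [onmcw] add [fzki,vjc,qkfto] -> 17 lines: rvlwq cqb vhird vha fzki vjc qkfto okizf msab njn dakle jwr nkz iyoh bcamk pitxm aeh
Hunk 5: at line 7 remove [okizf,msab,njn] add [jyqnq] -> 15 lines: rvlwq cqb vhird vha fzki vjc qkfto jyqnq dakle jwr nkz iyoh bcamk pitxm aeh
Hunk 6: at line 1 remove [vhird,vha,fzki] add [vmqva,mkj] -> 14 lines: rvlwq cqb vmqva mkj vjc qkfto jyqnq dakle jwr nkz iyoh bcamk pitxm aeh
Final line count: 14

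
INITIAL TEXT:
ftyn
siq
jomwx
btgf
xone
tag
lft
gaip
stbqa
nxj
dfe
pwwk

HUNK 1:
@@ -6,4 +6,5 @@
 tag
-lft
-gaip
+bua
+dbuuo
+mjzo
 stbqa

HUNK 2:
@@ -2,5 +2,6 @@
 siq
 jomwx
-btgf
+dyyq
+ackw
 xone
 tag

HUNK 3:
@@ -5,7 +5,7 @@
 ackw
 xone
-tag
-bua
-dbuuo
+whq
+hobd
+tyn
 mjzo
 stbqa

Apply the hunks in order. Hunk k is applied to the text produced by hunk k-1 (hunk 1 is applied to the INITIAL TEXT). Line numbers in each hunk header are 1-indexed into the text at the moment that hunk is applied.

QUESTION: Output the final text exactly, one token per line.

Answer: ftyn
siq
jomwx
dyyq
ackw
xone
whq
hobd
tyn
mjzo
stbqa
nxj
dfe
pwwk

Derivation:
Hunk 1: at line 6 remove [lft,gaip] add [bua,dbuuo,mjzo] -> 13 lines: ftyn siq jomwx btgf xone tag bua dbuuo mjzo stbqa nxj dfe pwwk
Hunk 2: at line 2 remove [btgf] add [dyyq,ackw] -> 14 lines: ftyn siq jomwx dyyq ackw xone tag bua dbuuo mjzo stbqa nxj dfe pwwk
Hunk 3: at line 5 remove [tag,bua,dbuuo] add [whq,hobd,tyn] -> 14 lines: ftyn siq jomwx dyyq ackw xone whq hobd tyn mjzo stbqa nxj dfe pwwk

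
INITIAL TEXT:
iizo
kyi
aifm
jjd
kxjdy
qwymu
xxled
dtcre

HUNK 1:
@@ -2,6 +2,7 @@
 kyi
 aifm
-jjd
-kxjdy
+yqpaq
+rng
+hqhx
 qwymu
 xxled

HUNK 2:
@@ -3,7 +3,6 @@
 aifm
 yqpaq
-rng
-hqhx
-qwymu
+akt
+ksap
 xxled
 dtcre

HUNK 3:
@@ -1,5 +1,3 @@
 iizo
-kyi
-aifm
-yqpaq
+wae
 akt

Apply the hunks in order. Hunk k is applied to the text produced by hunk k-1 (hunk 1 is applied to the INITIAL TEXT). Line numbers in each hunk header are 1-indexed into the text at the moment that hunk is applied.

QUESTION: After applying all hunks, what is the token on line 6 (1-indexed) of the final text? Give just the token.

Answer: dtcre

Derivation:
Hunk 1: at line 2 remove [jjd,kxjdy] add [yqpaq,rng,hqhx] -> 9 lines: iizo kyi aifm yqpaq rng hqhx qwymu xxled dtcre
Hunk 2: at line 3 remove [rng,hqhx,qwymu] add [akt,ksap] -> 8 lines: iizo kyi aifm yqpaq akt ksap xxled dtcre
Hunk 3: at line 1 remove [kyi,aifm,yqpaq] add [wae] -> 6 lines: iizo wae akt ksap xxled dtcre
Final line 6: dtcre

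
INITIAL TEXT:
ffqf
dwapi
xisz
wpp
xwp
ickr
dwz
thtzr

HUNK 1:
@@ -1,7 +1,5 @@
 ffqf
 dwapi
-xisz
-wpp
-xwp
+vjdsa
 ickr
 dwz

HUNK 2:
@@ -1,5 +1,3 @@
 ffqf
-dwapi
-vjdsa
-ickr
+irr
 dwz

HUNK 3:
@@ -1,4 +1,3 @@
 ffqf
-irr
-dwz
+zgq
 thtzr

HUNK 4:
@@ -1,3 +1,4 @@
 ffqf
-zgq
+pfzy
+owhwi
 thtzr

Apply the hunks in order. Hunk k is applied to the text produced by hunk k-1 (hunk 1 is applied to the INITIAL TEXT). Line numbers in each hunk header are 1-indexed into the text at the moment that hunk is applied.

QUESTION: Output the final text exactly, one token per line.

Answer: ffqf
pfzy
owhwi
thtzr

Derivation:
Hunk 1: at line 1 remove [xisz,wpp,xwp] add [vjdsa] -> 6 lines: ffqf dwapi vjdsa ickr dwz thtzr
Hunk 2: at line 1 remove [dwapi,vjdsa,ickr] add [irr] -> 4 lines: ffqf irr dwz thtzr
Hunk 3: at line 1 remove [irr,dwz] add [zgq] -> 3 lines: ffqf zgq thtzr
Hunk 4: at line 1 remove [zgq] add [pfzy,owhwi] -> 4 lines: ffqf pfzy owhwi thtzr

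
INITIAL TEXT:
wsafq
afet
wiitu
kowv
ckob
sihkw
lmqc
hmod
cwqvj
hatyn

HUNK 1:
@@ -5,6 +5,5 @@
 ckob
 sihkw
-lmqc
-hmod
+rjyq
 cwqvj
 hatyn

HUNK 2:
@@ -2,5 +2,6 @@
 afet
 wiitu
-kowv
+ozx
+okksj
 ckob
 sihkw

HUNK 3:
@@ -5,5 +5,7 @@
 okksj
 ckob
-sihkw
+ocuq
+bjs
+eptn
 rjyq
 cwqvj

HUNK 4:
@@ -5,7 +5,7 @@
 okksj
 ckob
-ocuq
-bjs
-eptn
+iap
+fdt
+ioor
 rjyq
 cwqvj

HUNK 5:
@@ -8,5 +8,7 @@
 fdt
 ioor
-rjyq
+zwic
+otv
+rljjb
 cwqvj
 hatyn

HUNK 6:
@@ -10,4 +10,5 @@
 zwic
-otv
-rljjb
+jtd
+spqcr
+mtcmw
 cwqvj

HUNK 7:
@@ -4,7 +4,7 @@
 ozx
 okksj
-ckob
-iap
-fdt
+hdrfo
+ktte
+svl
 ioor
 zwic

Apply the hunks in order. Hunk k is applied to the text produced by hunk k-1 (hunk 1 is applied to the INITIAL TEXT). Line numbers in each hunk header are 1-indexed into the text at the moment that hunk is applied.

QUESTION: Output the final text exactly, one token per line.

Hunk 1: at line 5 remove [lmqc,hmod] add [rjyq] -> 9 lines: wsafq afet wiitu kowv ckob sihkw rjyq cwqvj hatyn
Hunk 2: at line 2 remove [kowv] add [ozx,okksj] -> 10 lines: wsafq afet wiitu ozx okksj ckob sihkw rjyq cwqvj hatyn
Hunk 3: at line 5 remove [sihkw] add [ocuq,bjs,eptn] -> 12 lines: wsafq afet wiitu ozx okksj ckob ocuq bjs eptn rjyq cwqvj hatyn
Hunk 4: at line 5 remove [ocuq,bjs,eptn] add [iap,fdt,ioor] -> 12 lines: wsafq afet wiitu ozx okksj ckob iap fdt ioor rjyq cwqvj hatyn
Hunk 5: at line 8 remove [rjyq] add [zwic,otv,rljjb] -> 14 lines: wsafq afet wiitu ozx okksj ckob iap fdt ioor zwic otv rljjb cwqvj hatyn
Hunk 6: at line 10 remove [otv,rljjb] add [jtd,spqcr,mtcmw] -> 15 lines: wsafq afet wiitu ozx okksj ckob iap fdt ioor zwic jtd spqcr mtcmw cwqvj hatyn
Hunk 7: at line 4 remove [ckob,iap,fdt] add [hdrfo,ktte,svl] -> 15 lines: wsafq afet wiitu ozx okksj hdrfo ktte svl ioor zwic jtd spqcr mtcmw cwqvj hatyn

Answer: wsafq
afet
wiitu
ozx
okksj
hdrfo
ktte
svl
ioor
zwic
jtd
spqcr
mtcmw
cwqvj
hatyn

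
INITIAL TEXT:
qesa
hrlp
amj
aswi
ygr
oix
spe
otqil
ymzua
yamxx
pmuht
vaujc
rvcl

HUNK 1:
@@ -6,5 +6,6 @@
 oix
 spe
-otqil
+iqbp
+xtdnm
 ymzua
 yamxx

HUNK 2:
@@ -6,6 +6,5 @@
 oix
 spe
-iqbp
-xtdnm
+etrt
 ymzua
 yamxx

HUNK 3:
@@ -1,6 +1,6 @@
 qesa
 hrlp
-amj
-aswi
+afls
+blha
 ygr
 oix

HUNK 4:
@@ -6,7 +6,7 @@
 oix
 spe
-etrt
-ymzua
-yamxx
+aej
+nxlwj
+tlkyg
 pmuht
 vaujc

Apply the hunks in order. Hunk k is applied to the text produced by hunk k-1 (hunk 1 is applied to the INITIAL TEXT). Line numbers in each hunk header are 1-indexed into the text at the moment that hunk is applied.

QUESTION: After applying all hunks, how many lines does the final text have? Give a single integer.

Answer: 13

Derivation:
Hunk 1: at line 6 remove [otqil] add [iqbp,xtdnm] -> 14 lines: qesa hrlp amj aswi ygr oix spe iqbp xtdnm ymzua yamxx pmuht vaujc rvcl
Hunk 2: at line 6 remove [iqbp,xtdnm] add [etrt] -> 13 lines: qesa hrlp amj aswi ygr oix spe etrt ymzua yamxx pmuht vaujc rvcl
Hunk 3: at line 1 remove [amj,aswi] add [afls,blha] -> 13 lines: qesa hrlp afls blha ygr oix spe etrt ymzua yamxx pmuht vaujc rvcl
Hunk 4: at line 6 remove [etrt,ymzua,yamxx] add [aej,nxlwj,tlkyg] -> 13 lines: qesa hrlp afls blha ygr oix spe aej nxlwj tlkyg pmuht vaujc rvcl
Final line count: 13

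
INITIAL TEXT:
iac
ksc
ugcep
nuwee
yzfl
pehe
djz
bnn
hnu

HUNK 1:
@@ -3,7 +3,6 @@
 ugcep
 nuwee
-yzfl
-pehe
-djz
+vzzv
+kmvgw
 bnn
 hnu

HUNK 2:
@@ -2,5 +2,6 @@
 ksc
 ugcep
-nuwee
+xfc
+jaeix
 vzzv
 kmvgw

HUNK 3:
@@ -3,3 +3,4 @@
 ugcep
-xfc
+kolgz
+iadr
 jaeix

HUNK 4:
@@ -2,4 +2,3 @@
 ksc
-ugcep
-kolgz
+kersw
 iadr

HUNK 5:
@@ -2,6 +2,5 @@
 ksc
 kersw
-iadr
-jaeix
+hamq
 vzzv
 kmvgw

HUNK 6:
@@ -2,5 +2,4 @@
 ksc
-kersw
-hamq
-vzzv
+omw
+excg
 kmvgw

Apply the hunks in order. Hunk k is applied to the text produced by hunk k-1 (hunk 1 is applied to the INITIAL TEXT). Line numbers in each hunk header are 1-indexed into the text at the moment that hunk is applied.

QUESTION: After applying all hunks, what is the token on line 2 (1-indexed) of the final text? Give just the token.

Hunk 1: at line 3 remove [yzfl,pehe,djz] add [vzzv,kmvgw] -> 8 lines: iac ksc ugcep nuwee vzzv kmvgw bnn hnu
Hunk 2: at line 2 remove [nuwee] add [xfc,jaeix] -> 9 lines: iac ksc ugcep xfc jaeix vzzv kmvgw bnn hnu
Hunk 3: at line 3 remove [xfc] add [kolgz,iadr] -> 10 lines: iac ksc ugcep kolgz iadr jaeix vzzv kmvgw bnn hnu
Hunk 4: at line 2 remove [ugcep,kolgz] add [kersw] -> 9 lines: iac ksc kersw iadr jaeix vzzv kmvgw bnn hnu
Hunk 5: at line 2 remove [iadr,jaeix] add [hamq] -> 8 lines: iac ksc kersw hamq vzzv kmvgw bnn hnu
Hunk 6: at line 2 remove [kersw,hamq,vzzv] add [omw,excg] -> 7 lines: iac ksc omw excg kmvgw bnn hnu
Final line 2: ksc

Answer: ksc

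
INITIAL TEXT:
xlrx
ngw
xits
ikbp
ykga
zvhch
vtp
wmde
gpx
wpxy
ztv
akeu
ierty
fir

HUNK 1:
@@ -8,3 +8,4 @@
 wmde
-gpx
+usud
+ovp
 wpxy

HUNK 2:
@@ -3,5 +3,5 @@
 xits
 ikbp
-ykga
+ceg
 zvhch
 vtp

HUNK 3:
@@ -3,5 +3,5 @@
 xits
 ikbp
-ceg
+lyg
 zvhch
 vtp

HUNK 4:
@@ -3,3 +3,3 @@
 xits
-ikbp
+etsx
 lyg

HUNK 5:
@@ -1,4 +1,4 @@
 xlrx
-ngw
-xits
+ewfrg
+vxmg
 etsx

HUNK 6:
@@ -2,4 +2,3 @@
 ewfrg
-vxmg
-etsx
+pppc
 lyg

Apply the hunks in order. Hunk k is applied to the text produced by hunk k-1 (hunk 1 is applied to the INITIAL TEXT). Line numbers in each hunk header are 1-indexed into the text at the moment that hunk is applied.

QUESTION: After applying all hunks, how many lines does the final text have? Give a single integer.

Hunk 1: at line 8 remove [gpx] add [usud,ovp] -> 15 lines: xlrx ngw xits ikbp ykga zvhch vtp wmde usud ovp wpxy ztv akeu ierty fir
Hunk 2: at line 3 remove [ykga] add [ceg] -> 15 lines: xlrx ngw xits ikbp ceg zvhch vtp wmde usud ovp wpxy ztv akeu ierty fir
Hunk 3: at line 3 remove [ceg] add [lyg] -> 15 lines: xlrx ngw xits ikbp lyg zvhch vtp wmde usud ovp wpxy ztv akeu ierty fir
Hunk 4: at line 3 remove [ikbp] add [etsx] -> 15 lines: xlrx ngw xits etsx lyg zvhch vtp wmde usud ovp wpxy ztv akeu ierty fir
Hunk 5: at line 1 remove [ngw,xits] add [ewfrg,vxmg] -> 15 lines: xlrx ewfrg vxmg etsx lyg zvhch vtp wmde usud ovp wpxy ztv akeu ierty fir
Hunk 6: at line 2 remove [vxmg,etsx] add [pppc] -> 14 lines: xlrx ewfrg pppc lyg zvhch vtp wmde usud ovp wpxy ztv akeu ierty fir
Final line count: 14

Answer: 14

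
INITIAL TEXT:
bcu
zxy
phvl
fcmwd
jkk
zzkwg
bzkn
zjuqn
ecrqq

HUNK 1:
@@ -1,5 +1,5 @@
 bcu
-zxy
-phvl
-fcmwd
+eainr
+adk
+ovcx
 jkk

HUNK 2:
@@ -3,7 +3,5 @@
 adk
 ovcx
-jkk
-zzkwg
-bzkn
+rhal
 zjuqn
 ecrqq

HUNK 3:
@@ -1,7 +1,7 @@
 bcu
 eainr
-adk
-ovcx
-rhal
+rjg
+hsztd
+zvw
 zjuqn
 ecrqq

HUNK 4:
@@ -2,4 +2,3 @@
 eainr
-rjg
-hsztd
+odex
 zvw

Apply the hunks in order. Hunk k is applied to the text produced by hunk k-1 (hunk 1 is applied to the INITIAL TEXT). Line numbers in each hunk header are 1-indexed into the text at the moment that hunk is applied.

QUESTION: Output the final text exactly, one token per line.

Answer: bcu
eainr
odex
zvw
zjuqn
ecrqq

Derivation:
Hunk 1: at line 1 remove [zxy,phvl,fcmwd] add [eainr,adk,ovcx] -> 9 lines: bcu eainr adk ovcx jkk zzkwg bzkn zjuqn ecrqq
Hunk 2: at line 3 remove [jkk,zzkwg,bzkn] add [rhal] -> 7 lines: bcu eainr adk ovcx rhal zjuqn ecrqq
Hunk 3: at line 1 remove [adk,ovcx,rhal] add [rjg,hsztd,zvw] -> 7 lines: bcu eainr rjg hsztd zvw zjuqn ecrqq
Hunk 4: at line 2 remove [rjg,hsztd] add [odex] -> 6 lines: bcu eainr odex zvw zjuqn ecrqq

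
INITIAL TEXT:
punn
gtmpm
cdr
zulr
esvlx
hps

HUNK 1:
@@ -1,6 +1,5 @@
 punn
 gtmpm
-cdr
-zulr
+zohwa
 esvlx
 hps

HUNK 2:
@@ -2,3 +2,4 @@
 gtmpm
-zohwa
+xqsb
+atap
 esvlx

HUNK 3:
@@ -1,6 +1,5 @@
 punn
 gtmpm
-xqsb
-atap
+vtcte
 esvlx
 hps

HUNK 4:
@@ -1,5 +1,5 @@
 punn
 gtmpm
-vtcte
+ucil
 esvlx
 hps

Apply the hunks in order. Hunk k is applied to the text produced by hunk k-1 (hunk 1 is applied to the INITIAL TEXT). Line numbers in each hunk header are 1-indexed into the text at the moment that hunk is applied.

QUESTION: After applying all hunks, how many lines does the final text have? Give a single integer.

Hunk 1: at line 1 remove [cdr,zulr] add [zohwa] -> 5 lines: punn gtmpm zohwa esvlx hps
Hunk 2: at line 2 remove [zohwa] add [xqsb,atap] -> 6 lines: punn gtmpm xqsb atap esvlx hps
Hunk 3: at line 1 remove [xqsb,atap] add [vtcte] -> 5 lines: punn gtmpm vtcte esvlx hps
Hunk 4: at line 1 remove [vtcte] add [ucil] -> 5 lines: punn gtmpm ucil esvlx hps
Final line count: 5

Answer: 5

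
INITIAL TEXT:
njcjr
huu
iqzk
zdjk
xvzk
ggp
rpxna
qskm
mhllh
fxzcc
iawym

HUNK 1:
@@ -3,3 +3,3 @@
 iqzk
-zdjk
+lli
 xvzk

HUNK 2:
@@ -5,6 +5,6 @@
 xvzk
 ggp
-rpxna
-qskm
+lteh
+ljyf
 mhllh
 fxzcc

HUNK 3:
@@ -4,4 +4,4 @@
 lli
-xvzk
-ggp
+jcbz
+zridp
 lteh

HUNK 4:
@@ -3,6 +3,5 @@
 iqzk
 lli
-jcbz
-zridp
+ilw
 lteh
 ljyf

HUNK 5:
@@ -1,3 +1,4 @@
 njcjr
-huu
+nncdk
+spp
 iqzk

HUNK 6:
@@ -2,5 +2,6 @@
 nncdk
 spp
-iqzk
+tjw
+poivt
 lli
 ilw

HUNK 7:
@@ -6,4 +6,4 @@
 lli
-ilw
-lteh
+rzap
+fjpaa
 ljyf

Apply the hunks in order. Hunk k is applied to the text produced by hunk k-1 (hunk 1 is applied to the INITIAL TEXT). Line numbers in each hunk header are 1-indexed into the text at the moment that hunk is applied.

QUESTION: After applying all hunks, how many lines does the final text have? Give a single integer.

Hunk 1: at line 3 remove [zdjk] add [lli] -> 11 lines: njcjr huu iqzk lli xvzk ggp rpxna qskm mhllh fxzcc iawym
Hunk 2: at line 5 remove [rpxna,qskm] add [lteh,ljyf] -> 11 lines: njcjr huu iqzk lli xvzk ggp lteh ljyf mhllh fxzcc iawym
Hunk 3: at line 4 remove [xvzk,ggp] add [jcbz,zridp] -> 11 lines: njcjr huu iqzk lli jcbz zridp lteh ljyf mhllh fxzcc iawym
Hunk 4: at line 3 remove [jcbz,zridp] add [ilw] -> 10 lines: njcjr huu iqzk lli ilw lteh ljyf mhllh fxzcc iawym
Hunk 5: at line 1 remove [huu] add [nncdk,spp] -> 11 lines: njcjr nncdk spp iqzk lli ilw lteh ljyf mhllh fxzcc iawym
Hunk 6: at line 2 remove [iqzk] add [tjw,poivt] -> 12 lines: njcjr nncdk spp tjw poivt lli ilw lteh ljyf mhllh fxzcc iawym
Hunk 7: at line 6 remove [ilw,lteh] add [rzap,fjpaa] -> 12 lines: njcjr nncdk spp tjw poivt lli rzap fjpaa ljyf mhllh fxzcc iawym
Final line count: 12

Answer: 12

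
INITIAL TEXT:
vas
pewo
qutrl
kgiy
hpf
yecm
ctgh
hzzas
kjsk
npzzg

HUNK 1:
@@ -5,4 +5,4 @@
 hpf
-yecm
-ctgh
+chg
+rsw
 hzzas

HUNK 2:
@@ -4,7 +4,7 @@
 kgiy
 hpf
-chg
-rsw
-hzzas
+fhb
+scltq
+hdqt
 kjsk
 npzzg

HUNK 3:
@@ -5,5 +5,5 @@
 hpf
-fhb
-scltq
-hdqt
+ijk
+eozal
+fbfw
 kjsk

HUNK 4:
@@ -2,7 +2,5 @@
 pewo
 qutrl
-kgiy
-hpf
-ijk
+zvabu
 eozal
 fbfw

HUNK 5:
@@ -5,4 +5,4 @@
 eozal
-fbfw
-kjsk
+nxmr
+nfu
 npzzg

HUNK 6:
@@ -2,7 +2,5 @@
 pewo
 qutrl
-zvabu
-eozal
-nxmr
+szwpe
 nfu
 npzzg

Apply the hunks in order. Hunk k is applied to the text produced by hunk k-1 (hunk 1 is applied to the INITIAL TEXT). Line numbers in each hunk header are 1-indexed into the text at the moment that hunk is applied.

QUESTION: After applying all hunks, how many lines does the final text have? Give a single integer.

Answer: 6

Derivation:
Hunk 1: at line 5 remove [yecm,ctgh] add [chg,rsw] -> 10 lines: vas pewo qutrl kgiy hpf chg rsw hzzas kjsk npzzg
Hunk 2: at line 4 remove [chg,rsw,hzzas] add [fhb,scltq,hdqt] -> 10 lines: vas pewo qutrl kgiy hpf fhb scltq hdqt kjsk npzzg
Hunk 3: at line 5 remove [fhb,scltq,hdqt] add [ijk,eozal,fbfw] -> 10 lines: vas pewo qutrl kgiy hpf ijk eozal fbfw kjsk npzzg
Hunk 4: at line 2 remove [kgiy,hpf,ijk] add [zvabu] -> 8 lines: vas pewo qutrl zvabu eozal fbfw kjsk npzzg
Hunk 5: at line 5 remove [fbfw,kjsk] add [nxmr,nfu] -> 8 lines: vas pewo qutrl zvabu eozal nxmr nfu npzzg
Hunk 6: at line 2 remove [zvabu,eozal,nxmr] add [szwpe] -> 6 lines: vas pewo qutrl szwpe nfu npzzg
Final line count: 6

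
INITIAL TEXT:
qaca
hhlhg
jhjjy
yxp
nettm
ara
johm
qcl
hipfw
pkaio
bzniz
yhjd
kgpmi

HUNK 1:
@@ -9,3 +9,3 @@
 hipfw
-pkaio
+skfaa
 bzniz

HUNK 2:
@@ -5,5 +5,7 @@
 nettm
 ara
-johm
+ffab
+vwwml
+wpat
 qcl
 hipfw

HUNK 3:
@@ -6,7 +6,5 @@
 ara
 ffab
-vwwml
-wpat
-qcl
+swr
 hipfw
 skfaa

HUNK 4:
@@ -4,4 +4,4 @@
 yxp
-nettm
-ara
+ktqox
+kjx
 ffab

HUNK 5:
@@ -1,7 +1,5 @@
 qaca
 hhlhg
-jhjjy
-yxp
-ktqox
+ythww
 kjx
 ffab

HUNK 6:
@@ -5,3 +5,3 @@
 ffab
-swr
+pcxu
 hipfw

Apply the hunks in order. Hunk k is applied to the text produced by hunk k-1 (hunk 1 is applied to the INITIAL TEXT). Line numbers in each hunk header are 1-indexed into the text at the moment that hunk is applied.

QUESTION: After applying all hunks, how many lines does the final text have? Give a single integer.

Hunk 1: at line 9 remove [pkaio] add [skfaa] -> 13 lines: qaca hhlhg jhjjy yxp nettm ara johm qcl hipfw skfaa bzniz yhjd kgpmi
Hunk 2: at line 5 remove [johm] add [ffab,vwwml,wpat] -> 15 lines: qaca hhlhg jhjjy yxp nettm ara ffab vwwml wpat qcl hipfw skfaa bzniz yhjd kgpmi
Hunk 3: at line 6 remove [vwwml,wpat,qcl] add [swr] -> 13 lines: qaca hhlhg jhjjy yxp nettm ara ffab swr hipfw skfaa bzniz yhjd kgpmi
Hunk 4: at line 4 remove [nettm,ara] add [ktqox,kjx] -> 13 lines: qaca hhlhg jhjjy yxp ktqox kjx ffab swr hipfw skfaa bzniz yhjd kgpmi
Hunk 5: at line 1 remove [jhjjy,yxp,ktqox] add [ythww] -> 11 lines: qaca hhlhg ythww kjx ffab swr hipfw skfaa bzniz yhjd kgpmi
Hunk 6: at line 5 remove [swr] add [pcxu] -> 11 lines: qaca hhlhg ythww kjx ffab pcxu hipfw skfaa bzniz yhjd kgpmi
Final line count: 11

Answer: 11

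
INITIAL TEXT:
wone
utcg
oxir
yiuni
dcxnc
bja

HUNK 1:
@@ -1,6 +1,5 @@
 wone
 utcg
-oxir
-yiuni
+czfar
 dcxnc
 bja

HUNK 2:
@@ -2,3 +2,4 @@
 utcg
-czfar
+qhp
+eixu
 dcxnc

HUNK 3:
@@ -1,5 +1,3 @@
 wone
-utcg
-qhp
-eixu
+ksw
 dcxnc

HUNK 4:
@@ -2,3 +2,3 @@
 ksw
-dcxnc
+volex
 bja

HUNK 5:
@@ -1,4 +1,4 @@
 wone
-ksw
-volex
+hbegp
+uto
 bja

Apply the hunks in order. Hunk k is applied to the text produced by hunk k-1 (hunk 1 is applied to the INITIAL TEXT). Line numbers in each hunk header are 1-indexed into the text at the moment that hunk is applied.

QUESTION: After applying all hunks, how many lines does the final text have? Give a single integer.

Hunk 1: at line 1 remove [oxir,yiuni] add [czfar] -> 5 lines: wone utcg czfar dcxnc bja
Hunk 2: at line 2 remove [czfar] add [qhp,eixu] -> 6 lines: wone utcg qhp eixu dcxnc bja
Hunk 3: at line 1 remove [utcg,qhp,eixu] add [ksw] -> 4 lines: wone ksw dcxnc bja
Hunk 4: at line 2 remove [dcxnc] add [volex] -> 4 lines: wone ksw volex bja
Hunk 5: at line 1 remove [ksw,volex] add [hbegp,uto] -> 4 lines: wone hbegp uto bja
Final line count: 4

Answer: 4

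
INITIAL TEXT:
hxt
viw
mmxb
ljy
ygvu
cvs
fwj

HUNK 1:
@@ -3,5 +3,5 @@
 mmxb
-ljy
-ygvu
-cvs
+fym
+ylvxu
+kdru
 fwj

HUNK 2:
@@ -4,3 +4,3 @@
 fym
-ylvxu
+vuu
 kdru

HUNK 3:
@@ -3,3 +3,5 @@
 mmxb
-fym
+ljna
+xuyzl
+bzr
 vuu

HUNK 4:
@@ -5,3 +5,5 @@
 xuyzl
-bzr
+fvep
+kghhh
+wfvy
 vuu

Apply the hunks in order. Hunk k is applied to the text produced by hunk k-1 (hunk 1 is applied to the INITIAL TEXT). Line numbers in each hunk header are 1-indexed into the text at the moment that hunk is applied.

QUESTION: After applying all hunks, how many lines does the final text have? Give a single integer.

Hunk 1: at line 3 remove [ljy,ygvu,cvs] add [fym,ylvxu,kdru] -> 7 lines: hxt viw mmxb fym ylvxu kdru fwj
Hunk 2: at line 4 remove [ylvxu] add [vuu] -> 7 lines: hxt viw mmxb fym vuu kdru fwj
Hunk 3: at line 3 remove [fym] add [ljna,xuyzl,bzr] -> 9 lines: hxt viw mmxb ljna xuyzl bzr vuu kdru fwj
Hunk 4: at line 5 remove [bzr] add [fvep,kghhh,wfvy] -> 11 lines: hxt viw mmxb ljna xuyzl fvep kghhh wfvy vuu kdru fwj
Final line count: 11

Answer: 11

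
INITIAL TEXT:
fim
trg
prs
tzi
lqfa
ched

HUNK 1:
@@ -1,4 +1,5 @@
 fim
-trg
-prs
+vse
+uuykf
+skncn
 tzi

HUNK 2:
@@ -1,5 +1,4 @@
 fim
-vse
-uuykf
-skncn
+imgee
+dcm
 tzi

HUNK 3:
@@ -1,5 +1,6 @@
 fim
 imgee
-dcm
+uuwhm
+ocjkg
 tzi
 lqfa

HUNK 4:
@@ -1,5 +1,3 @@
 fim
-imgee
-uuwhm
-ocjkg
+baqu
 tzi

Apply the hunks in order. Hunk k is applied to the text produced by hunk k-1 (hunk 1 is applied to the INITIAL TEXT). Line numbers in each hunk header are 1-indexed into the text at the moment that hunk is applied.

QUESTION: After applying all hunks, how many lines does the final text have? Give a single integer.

Answer: 5

Derivation:
Hunk 1: at line 1 remove [trg,prs] add [vse,uuykf,skncn] -> 7 lines: fim vse uuykf skncn tzi lqfa ched
Hunk 2: at line 1 remove [vse,uuykf,skncn] add [imgee,dcm] -> 6 lines: fim imgee dcm tzi lqfa ched
Hunk 3: at line 1 remove [dcm] add [uuwhm,ocjkg] -> 7 lines: fim imgee uuwhm ocjkg tzi lqfa ched
Hunk 4: at line 1 remove [imgee,uuwhm,ocjkg] add [baqu] -> 5 lines: fim baqu tzi lqfa ched
Final line count: 5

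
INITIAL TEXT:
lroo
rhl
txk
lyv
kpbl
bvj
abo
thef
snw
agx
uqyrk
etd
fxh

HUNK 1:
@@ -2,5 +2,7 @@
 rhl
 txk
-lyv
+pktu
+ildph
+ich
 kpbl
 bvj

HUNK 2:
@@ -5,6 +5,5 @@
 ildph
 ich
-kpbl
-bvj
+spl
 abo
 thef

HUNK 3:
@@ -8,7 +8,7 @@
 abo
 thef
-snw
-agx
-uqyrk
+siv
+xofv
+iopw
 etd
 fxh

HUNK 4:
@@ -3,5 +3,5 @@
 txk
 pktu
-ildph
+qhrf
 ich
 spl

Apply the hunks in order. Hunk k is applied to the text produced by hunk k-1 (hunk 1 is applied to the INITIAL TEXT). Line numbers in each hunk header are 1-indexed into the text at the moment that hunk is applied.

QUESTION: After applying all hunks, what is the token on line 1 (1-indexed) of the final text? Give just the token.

Answer: lroo

Derivation:
Hunk 1: at line 2 remove [lyv] add [pktu,ildph,ich] -> 15 lines: lroo rhl txk pktu ildph ich kpbl bvj abo thef snw agx uqyrk etd fxh
Hunk 2: at line 5 remove [kpbl,bvj] add [spl] -> 14 lines: lroo rhl txk pktu ildph ich spl abo thef snw agx uqyrk etd fxh
Hunk 3: at line 8 remove [snw,agx,uqyrk] add [siv,xofv,iopw] -> 14 lines: lroo rhl txk pktu ildph ich spl abo thef siv xofv iopw etd fxh
Hunk 4: at line 3 remove [ildph] add [qhrf] -> 14 lines: lroo rhl txk pktu qhrf ich spl abo thef siv xofv iopw etd fxh
Final line 1: lroo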